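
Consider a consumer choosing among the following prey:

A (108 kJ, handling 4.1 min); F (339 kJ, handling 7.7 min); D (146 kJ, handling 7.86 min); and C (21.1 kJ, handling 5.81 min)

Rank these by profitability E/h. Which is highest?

In descending order of E/h:
F: 339/7.7 = 44 kJ/min
A: 108/4.1 = 26.3 kJ/min
D: 146/7.86 = 18.6 kJ/min
C: 21.1/5.81 = 3.63 kJ/min

F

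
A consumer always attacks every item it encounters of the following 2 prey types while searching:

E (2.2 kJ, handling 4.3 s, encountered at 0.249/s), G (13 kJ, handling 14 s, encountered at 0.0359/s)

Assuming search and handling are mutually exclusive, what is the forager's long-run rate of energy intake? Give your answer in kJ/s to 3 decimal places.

0.394 kJ/s

R = (0.249×2.2 + 0.0359×13) / (1 + 0.249×4.3 + 0.0359×14) = 1.014/2.573 = 0.3942 kJ/s.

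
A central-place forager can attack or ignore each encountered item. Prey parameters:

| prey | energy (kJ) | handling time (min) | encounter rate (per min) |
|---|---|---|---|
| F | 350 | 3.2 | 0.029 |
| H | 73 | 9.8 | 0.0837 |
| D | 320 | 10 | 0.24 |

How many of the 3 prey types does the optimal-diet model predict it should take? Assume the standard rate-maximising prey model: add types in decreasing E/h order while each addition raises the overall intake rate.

2

E/h in descending order: F 109, D 32, H 7.45 kJ/min. The optimal diet is the largest prefix of this list for which every included type satisfies E_i/h_i > R on the types above it.
Rate on top 1: 9.288. D: 32 > 9.288 → include.
Rate on top 2: 24.89. H: 7.45 < 24.89 → exclude; stop.
Optimal diet: F, D — 2 of 3 types.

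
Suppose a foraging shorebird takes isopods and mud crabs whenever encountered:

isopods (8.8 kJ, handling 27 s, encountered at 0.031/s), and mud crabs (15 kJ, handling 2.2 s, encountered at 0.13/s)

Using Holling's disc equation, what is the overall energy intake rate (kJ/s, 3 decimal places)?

1.047 kJ/s

R = (0.031×8.8 + 0.13×15) / (1 + 0.031×27 + 0.13×2.2) = 2.223/2.123 = 1.047 kJ/s.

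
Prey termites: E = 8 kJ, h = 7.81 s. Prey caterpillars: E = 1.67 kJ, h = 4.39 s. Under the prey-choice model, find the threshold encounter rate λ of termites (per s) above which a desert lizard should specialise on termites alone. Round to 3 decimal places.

0.076 per s

The zero-one rule: include caterpillars iff E₂/h₂ > λE₁/(1+λh₁). Equality gives the switch point.
λE₁h₂ = E₂ + λE₂h₁ ⇒ λ = E₂/(E₁h₂ − E₂h₁) = 1.67/(35.12 − 13.04) = 0.07564 per s.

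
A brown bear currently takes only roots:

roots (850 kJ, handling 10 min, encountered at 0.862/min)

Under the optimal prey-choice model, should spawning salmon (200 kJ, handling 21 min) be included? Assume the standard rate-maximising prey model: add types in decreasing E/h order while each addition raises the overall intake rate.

No

On roots alone, R = ΣλE/(1+Σλh) = 732.7/9.62 = 76.16 kJ/min.
Profitability of spawning salmon: 200/21 = 9.524 kJ/min.
Since 9.524 < R, time spent handling spawning salmon is better spent searching.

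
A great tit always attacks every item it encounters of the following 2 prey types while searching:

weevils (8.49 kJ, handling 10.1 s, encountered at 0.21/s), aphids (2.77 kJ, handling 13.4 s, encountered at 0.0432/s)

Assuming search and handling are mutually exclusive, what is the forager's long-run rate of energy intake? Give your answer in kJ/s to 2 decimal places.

0.51 kJ/s

R = (0.21×8.49 + 0.0432×2.77) / (1 + 0.21×10.1 + 0.0432×13.4) = 1.903/3.7 = 0.5142 kJ/s.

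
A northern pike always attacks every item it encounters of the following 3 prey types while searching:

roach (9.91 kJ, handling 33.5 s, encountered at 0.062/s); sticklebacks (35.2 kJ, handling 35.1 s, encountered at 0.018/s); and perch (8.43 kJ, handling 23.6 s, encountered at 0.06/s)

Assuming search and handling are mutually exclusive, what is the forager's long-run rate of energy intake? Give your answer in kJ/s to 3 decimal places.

0.342 kJ/s

R = Σλ_iE_i / (1 + Σλ_ih_i)
Numerator: 0.062×9.91 + 0.018×35.2 + 0.06×8.43 = 1.754
Denominator: 1 + 0.062×33.5 + 0.018×35.1 + 0.06×23.6 = 5.125
R = 1.754/5.125 = 0.3422 kJ/s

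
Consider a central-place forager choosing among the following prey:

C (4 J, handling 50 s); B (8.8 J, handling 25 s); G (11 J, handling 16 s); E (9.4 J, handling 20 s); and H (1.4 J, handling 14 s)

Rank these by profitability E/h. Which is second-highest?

E

Profitability E/h (J/s): C = 4/50 = 0.08, B = 8.8/25 = 0.352, G = 11/16 = 0.688, E = 9.4/20 = 0.47, H = 1.4/14 = 0.1.
Ranked: G > E > B > H > C.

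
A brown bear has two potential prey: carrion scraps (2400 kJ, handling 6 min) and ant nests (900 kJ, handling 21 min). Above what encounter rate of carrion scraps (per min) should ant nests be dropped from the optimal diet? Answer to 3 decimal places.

0.020 per min

The zero-one rule: include ant nests iff E₂/h₂ > λE₁/(1+λh₁). Equality gives the switch point.
λE₁h₂ = E₂ + λE₂h₁ ⇒ λ = E₂/(E₁h₂ − E₂h₁) = 900/(5.04e+04 − 5400) = 0.02 per min.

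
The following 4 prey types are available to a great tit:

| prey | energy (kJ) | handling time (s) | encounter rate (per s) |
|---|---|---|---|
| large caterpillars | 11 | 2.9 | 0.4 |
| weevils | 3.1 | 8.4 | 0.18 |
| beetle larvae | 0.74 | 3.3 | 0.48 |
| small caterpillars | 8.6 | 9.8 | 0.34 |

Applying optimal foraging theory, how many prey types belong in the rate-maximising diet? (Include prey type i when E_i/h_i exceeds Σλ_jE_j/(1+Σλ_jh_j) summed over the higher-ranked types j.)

1

Rank by E/h (kJ/s): large caterpillars 3.79, small caterpillars 0.878, weevils 0.369, beetle larvae 0.224. Include each in turn until the next type's E/h falls below the running intake rate.
Rate on top 1: 2.037. small caterpillars: 0.878 < 2.037 → exclude; stop.
Optimal diet: large caterpillars — 1 of 4 types.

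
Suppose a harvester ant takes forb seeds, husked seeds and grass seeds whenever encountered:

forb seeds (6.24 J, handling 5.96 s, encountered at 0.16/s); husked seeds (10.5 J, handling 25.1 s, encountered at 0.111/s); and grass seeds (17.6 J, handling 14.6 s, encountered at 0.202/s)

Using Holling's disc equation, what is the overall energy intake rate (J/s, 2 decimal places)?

0.74 J/s

R = Σλ_iE_i / (1 + Σλ_ih_i)
Numerator: 0.16×6.24 + 0.111×10.5 + 0.202×17.6 = 5.719
Denominator: 1 + 0.16×5.96 + 0.111×25.1 + 0.202×14.6 = 7.689
R = 5.719/7.689 = 0.7438 J/s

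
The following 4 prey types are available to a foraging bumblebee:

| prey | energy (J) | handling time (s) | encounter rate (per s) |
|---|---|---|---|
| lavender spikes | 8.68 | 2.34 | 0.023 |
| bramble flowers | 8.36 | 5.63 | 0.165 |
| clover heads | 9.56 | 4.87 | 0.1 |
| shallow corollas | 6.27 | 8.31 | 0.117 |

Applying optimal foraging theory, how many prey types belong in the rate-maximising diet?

3

Profitabilities (E/h, J/s): lavender spikes 3.71, clover heads 1.96, bramble flowers 1.48, shallow corollas 0.755. Add prey in this order while the next type's profitability exceeds the intake rate on those already taken.
Rate on top 1: 0.1894. clover heads: 1.96 > 0.1894 → include.
Rate on top 2: 0.75. bramble flowers: 1.48 > 0.75 → include.
Rate on top 3: 1.026. shallow corollas: 0.755 < 1.026 → exclude; stop.
Optimal diet: lavender spikes, clover heads, bramble flowers — 3 of 4 types.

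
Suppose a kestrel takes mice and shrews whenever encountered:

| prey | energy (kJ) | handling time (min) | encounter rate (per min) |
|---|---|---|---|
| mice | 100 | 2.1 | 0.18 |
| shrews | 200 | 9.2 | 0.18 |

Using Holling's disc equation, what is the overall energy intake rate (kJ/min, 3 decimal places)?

17.798 kJ/min

Energy encountered per unit search time: 0.18×100 + 0.18×200 = 54 kJ/min.
Handling time per unit search time: 0.18×2.1 + 0.18×9.2 = 2.034.
Rate = 54/(1 + 2.034) = 17.8 kJ/min.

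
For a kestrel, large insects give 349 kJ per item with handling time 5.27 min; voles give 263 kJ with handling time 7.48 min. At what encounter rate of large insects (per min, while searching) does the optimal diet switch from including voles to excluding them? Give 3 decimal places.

0.215 per min

The zero-one rule: include voles iff E₂/h₂ > λE₁/(1+λh₁). Equality gives the switch point.
λE₁h₂ = E₂ + λE₂h₁ ⇒ λ = E₂/(E₁h₂ − E₂h₁) = 263/(2611 − 1386) = 0.2148 per min.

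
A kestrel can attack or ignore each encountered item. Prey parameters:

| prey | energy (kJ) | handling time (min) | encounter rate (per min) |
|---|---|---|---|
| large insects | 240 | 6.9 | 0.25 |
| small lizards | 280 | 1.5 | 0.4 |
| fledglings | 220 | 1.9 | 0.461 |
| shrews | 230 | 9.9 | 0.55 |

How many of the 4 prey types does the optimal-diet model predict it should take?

2

Profitabilities (E/h, kJ/min): small lizards 187, fledglings 116, large insects 34.8, shrews 23.2. Add prey in this order while the next type's profitability exceeds the intake rate on those already taken.
Rate on top 1: 70. fledglings: 116 > 70 → include.
Rate on top 2: 86.2. large insects: 34.8 < 86.2 → exclude; stop.
Optimal diet: small lizards, fledglings — 2 of 4 types.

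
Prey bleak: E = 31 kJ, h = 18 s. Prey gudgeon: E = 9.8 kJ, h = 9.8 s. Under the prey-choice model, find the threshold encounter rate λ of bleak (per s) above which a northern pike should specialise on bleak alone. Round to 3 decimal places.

The zero-one rule: include gudgeon iff E₂/h₂ > λE₁/(1+λh₁). Equality gives the switch point.
λE₁h₂ = E₂ + λE₂h₁ ⇒ λ = E₂/(E₁h₂ − E₂h₁) = 9.8/(303.8 − 176.4) = 0.07692 per s.

0.077 per s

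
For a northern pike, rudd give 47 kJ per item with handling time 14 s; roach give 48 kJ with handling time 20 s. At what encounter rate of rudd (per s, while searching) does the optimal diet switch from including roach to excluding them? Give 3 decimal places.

0.179 per s

The zero-one rule: include roach iff E₂/h₂ > λE₁/(1+λh₁). Equality gives the switch point.
λE₁h₂ = E₂ + λE₂h₁ ⇒ λ = E₂/(E₁h₂ − E₂h₁) = 48/(940 − 672) = 0.1791 per s.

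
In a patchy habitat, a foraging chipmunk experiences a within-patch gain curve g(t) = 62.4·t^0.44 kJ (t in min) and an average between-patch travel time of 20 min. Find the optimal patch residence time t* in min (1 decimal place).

15.7 min

Maximise g(t)/(T+t): set derivative to zero → g'(t)(T+t) = g(t).
g'(t) = 0.44·62.4·t^-0.56. Setting 0.44·62.4·t^-0.56 = 62.4·t^0.44/(20+t) gives 0.44(20+t) = t, so 0.56·t = 0.44×20.
t* = 0.44×20/0.56 = 15.71 min.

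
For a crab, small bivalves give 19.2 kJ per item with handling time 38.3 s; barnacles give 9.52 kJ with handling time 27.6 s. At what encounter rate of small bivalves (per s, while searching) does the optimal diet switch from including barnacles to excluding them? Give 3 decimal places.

0.058 per s

The zero-one rule: include barnacles iff E₂/h₂ > λE₁/(1+λh₁). Equality gives the switch point.
λE₁h₂ = E₂ + λE₂h₁ ⇒ λ = E₂/(E₁h₂ − E₂h₁) = 9.52/(529.9 − 364.6) = 0.05759 per s.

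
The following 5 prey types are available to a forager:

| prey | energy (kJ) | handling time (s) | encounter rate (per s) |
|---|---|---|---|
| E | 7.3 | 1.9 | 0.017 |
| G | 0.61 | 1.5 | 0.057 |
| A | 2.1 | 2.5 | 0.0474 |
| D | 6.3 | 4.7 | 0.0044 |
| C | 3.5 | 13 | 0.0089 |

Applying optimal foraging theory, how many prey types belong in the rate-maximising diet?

Rank by E/h (kJ/s): E 3.84, D 1.34, A 0.84, G 0.407, C 0.269. Include each in turn until the next type's E/h falls below the running intake rate.
Rate on top 1: 0.1202. D: 1.34 > 0.1202 → include.
Rate on top 2: 0.1442. A: 0.84 > 0.1442 → include.
Rate on top 3: 0.2146. G: 0.407 > 0.2146 → include.
Rate on top 4: 0.2276. C: 0.269 > 0.2276 → include.
Optimal diet: E, D, A, G, C — 5 of 5 types.

5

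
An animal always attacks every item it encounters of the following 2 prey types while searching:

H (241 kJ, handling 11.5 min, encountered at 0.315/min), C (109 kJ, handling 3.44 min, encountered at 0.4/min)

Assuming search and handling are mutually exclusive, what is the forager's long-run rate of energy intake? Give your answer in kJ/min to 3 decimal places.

19.924 kJ/min

Energy encountered per unit search time: 0.315×241 + 0.4×109 = 119.5 kJ/min.
Handling time per unit search time: 0.315×11.5 + 0.4×3.44 = 4.998.
Rate = 119.5/(1 + 4.998) = 19.92 kJ/min.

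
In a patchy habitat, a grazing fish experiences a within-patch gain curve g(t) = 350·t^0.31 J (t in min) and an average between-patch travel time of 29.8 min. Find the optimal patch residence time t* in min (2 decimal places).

13.39 min

By the marginal value theorem, leave when the instantaneous gain rate g'(t) equals the habitat-wide average g(t)/(T + t).
g'(t) = 0.31·350·t^-0.69. Setting 0.31·350·t^-0.69 = 350·t^0.31/(29.8+t) gives 0.31(29.8+t) = t, so 0.69·t = 0.31×29.8.
t* = 0.31×29.8/0.69 = 13.39 min.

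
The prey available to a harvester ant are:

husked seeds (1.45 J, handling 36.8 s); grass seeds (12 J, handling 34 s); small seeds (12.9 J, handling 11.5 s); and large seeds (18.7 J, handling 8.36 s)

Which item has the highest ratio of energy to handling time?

Profitability E/h (J/s): husked seeds = 1.45/36.8 = 0.0394, grass seeds = 12/34 = 0.353, small seeds = 12.9/11.5 = 1.12, large seeds = 18.7/8.36 = 2.24.
Ranked: large seeds > small seeds > grass seeds > husked seeds.

large seeds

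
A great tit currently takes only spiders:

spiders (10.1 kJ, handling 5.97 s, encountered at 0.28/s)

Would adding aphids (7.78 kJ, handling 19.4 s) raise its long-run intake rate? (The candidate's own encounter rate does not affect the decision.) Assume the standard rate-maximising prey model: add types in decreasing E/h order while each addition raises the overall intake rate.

No

Current rate: (0.28×10.1)/(1 + 0.28×5.97) = 1.059 kJ/s.
Profitability of aphids: 7.78/19.4 = 0.401 kJ/s.
0.401 < 1.059, so adding aphids would lower the average — exclude it.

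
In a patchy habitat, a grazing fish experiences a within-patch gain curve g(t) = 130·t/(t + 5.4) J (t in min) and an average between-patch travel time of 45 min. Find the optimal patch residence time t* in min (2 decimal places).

15.59 min

Optimal t* satisfies g'(t*) = g(t*)/(T + t*).
g'(t) = 130·5.4/(t + 5.4)². Setting 130·5.4/(t+5.4)² = 130t/[(t+5.4)(45+t)] gives 5.4(45+t) = t(t+5.4), so t² = 5.4×45 = 243.
t* = √243 = 15.59 min.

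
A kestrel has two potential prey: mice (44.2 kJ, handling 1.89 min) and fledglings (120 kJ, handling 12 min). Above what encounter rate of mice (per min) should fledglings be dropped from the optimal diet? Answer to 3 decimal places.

Drop fledglings once their profitability E₂/h₂ falls below the rate achievable on mice alone: E₂/h₂ = λE₁/(1 + λh₁).
Solve for λ: λE₁h₂ = E₂(1 + λh₁) → λ(E₁h₂ − E₂h₁) = E₂ → λ = E₂/(E₁h₂ − E₂h₁).
λ = 120/(44.2×12 − 120×1.89) = 120/303.6 = 0.3953 per min.

0.395 per min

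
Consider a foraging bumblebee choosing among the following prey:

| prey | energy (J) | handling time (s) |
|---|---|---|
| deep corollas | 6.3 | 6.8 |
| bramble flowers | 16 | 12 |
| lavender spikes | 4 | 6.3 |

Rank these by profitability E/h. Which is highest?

bramble flowers

Profitability E/h (J/s): deep corollas = 6.3/6.8 = 0.926, bramble flowers = 16/12 = 1.33, lavender spikes = 4/6.3 = 0.635.
Ranked: bramble flowers > deep corollas > lavender spikes.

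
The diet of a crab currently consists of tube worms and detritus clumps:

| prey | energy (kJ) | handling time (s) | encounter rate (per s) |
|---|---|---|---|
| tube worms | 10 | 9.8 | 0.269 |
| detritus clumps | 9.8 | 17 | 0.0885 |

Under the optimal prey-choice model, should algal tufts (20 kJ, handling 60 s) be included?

Current rate: (0.269×10 + 0.0885×9.8)/(1 + 0.269×9.8 + 0.0885×17) = 0.692 kJ/s.
algal tufts: E/h = 20/60 = 0.3333 kJ/s.
0.3333 < 0.692, so adding algal tufts would lower the average — exclude it.

No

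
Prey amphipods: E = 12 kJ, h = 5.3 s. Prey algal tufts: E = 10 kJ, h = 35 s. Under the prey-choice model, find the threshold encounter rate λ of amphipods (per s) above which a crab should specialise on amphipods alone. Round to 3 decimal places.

0.027 per s

At the threshold, the rate on amphipods alone equals the profitability of algal tufts: λ·12/(1 + λ·5.3) = 10/35 = 0.2857.
Rearranging, λ(12 − 0.2857×5.3) = 0.2857, so λ = 0.2857/10.49 = 0.02725 per s.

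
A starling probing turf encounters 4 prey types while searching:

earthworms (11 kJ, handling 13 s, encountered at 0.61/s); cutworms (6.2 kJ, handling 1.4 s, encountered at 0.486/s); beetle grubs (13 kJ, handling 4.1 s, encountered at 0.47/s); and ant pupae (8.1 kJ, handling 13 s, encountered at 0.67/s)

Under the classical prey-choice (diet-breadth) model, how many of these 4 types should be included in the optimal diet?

2

Profitabilities (E/h, kJ/s): cutworms 4.43, beetle grubs 3.17, earthworms 0.846, ant pupae 0.623. Add prey in this order while the next type's profitability exceeds the intake rate on those already taken.
Rate on top 1: 1.793. beetle grubs: 3.17 > 1.793 → include.
Rate on top 2: 2.529. earthworms: 0.846 < 2.529 → exclude; stop.
Optimal diet: cutworms, beetle grubs — 2 of 4 types.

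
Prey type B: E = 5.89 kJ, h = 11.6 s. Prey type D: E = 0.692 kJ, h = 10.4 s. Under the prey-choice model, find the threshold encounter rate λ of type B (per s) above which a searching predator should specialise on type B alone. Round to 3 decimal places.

0.013 per s

The zero-one rule: include type D iff E₂/h₂ > λE₁/(1+λh₁). Equality gives the switch point.
λE₁h₂ = E₂ + λE₂h₁ ⇒ λ = E₂/(E₁h₂ − E₂h₁) = 0.692/(61.26 − 8.027) = 0.013 per s.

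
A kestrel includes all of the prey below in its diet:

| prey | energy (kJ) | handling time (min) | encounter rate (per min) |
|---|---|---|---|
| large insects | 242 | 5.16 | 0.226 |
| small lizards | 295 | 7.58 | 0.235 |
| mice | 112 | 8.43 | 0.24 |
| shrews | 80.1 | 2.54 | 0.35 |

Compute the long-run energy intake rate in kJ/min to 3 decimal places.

R = (0.226×242 + 0.235×295 + 0.24×112 + 0.35×80.1) / (1 + 0.226×5.16 + 0.235×7.58 + 0.24×8.43 + 0.35×2.54) = 178.9/6.86 = 26.08 kJ/min.

26.085 kJ/min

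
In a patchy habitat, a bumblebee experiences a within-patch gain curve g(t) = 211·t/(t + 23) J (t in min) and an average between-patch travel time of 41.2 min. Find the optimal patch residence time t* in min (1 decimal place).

By the marginal value theorem, leave when the instantaneous gain rate g'(t) equals the habitat-wide average g(t)/(T + t).
g'(t) = 211·23/(t + 23)². Setting 211·23/(t+23)² = 211t/[(t+23)(41.2+t)] gives 23(41.2+t) = t(t+23), so t² = 23×41.2 = 947.6.
t* = √947.6 = 30.78 min.

30.8 min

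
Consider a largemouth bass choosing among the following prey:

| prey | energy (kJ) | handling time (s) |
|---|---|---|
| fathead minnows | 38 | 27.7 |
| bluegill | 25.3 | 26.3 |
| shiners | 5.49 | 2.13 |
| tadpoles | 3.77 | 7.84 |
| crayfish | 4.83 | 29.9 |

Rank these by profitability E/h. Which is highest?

shiners

Profitability E/h (kJ/s): fathead minnows = 38/27.7 = 1.37, bluegill = 25.3/26.3 = 0.962, shiners = 5.49/2.13 = 2.58, tadpoles = 3.77/7.84 = 0.481, crayfish = 4.83/29.9 = 0.162.
Ranked: shiners > fathead minnows > bluegill > tadpoles > crayfish.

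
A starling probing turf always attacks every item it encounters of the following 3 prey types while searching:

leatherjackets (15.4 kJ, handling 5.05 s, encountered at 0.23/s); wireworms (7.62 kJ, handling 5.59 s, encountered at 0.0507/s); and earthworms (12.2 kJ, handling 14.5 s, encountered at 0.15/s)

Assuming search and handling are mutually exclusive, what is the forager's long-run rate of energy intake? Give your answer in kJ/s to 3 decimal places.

R = Σλ_iE_i / (1 + Σλ_ih_i)
Numerator: 0.23×15.4 + 0.0507×7.62 + 0.15×12.2 = 5.758
Denominator: 1 + 0.23×5.05 + 0.0507×5.59 + 0.15×14.5 = 4.62
R = 5.758/4.62 = 1.246 kJ/s

1.246 kJ/s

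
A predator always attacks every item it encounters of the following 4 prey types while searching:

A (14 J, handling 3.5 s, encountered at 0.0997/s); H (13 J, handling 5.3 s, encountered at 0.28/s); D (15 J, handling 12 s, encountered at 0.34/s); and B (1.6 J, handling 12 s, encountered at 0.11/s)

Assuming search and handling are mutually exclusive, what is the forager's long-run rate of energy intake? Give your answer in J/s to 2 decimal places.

1.25 J/s

Energy encountered per unit search time: 0.0997×14 + 0.28×13 + 0.34×15 + 0.11×1.6 = 10.31 J/s.
Handling time per unit search time: 0.0997×3.5 + 0.28×5.3 + 0.34×12 + 0.11×12 = 7.233.
Rate = 10.31/(1 + 7.233) = 1.253 J/s.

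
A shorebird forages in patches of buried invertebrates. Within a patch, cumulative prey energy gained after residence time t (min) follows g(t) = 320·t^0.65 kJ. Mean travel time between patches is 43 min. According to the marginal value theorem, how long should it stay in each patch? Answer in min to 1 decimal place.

By the marginal value theorem, leave when the instantaneous gain rate g'(t) equals the habitat-wide average g(t)/(T + t).
g'(t) = 0.65·320·t^-0.35. Setting 0.65·320·t^-0.35 = 320·t^0.65/(43+t) gives 0.65(43+t) = t, so 0.35·t = 0.65×43.
t* = 0.65×43/0.35 = 79.86 min.

79.9 min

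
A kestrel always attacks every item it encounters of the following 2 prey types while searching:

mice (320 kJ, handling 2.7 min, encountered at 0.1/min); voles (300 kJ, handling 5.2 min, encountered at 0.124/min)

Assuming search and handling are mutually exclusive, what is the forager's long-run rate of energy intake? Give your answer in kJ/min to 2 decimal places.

R = Σλ_iE_i / (1 + Σλ_ih_i)
Numerator: 0.1×320 + 0.124×300 = 69.2
Denominator: 1 + 0.1×2.7 + 0.124×5.2 = 1.915
R = 69.2/1.915 = 36.14 kJ/min

36.14 kJ/min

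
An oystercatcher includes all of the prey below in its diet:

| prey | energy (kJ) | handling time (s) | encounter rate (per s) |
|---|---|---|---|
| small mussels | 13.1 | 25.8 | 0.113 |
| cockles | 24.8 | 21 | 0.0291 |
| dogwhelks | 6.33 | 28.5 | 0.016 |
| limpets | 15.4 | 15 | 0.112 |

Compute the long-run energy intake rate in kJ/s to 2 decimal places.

0.60 kJ/s

R = (0.113×13.1 + 0.0291×24.8 + 0.016×6.33 + 0.112×15.4) / (1 + 0.113×25.8 + 0.0291×21 + 0.016×28.5 + 0.112×15) = 4.028/6.662 = 0.6046 kJ/s.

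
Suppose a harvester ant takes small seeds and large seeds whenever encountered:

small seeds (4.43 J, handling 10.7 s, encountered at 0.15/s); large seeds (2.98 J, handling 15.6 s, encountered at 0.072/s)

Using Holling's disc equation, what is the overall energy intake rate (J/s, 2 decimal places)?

Energy encountered per unit search time: 0.15×4.43 + 0.072×2.98 = 0.8791 J/s.
Handling time per unit search time: 0.15×10.7 + 0.072×15.6 = 2.728.
Rate = 0.8791/(1 + 2.728) = 0.2358 J/s.

0.24 J/s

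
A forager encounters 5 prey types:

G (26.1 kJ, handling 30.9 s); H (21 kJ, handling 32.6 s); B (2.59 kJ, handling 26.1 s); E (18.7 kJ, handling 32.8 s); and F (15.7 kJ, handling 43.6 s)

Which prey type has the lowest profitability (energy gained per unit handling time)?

B

In descending order of E/h:
G: 26.1/30.9 = 0.845 kJ/s
H: 21/32.6 = 0.644 kJ/s
E: 18.7/32.8 = 0.57 kJ/s
F: 15.7/43.6 = 0.36 kJ/s
B: 2.59/26.1 = 0.0992 kJ/s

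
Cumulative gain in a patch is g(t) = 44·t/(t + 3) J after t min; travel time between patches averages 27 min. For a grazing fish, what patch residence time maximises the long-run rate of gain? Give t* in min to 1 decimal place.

9.0 min

By the marginal value theorem, leave when the instantaneous gain rate g'(t) equals the habitat-wide average g(t)/(T + t).
g'(t) = 44·3/(t + 3)². Setting 44·3/(t+3)² = 44t/[(t+3)(27+t)] gives 3(27+t) = t(t+3), so t² = 3×27 = 81.
t* = √81 = 9 min.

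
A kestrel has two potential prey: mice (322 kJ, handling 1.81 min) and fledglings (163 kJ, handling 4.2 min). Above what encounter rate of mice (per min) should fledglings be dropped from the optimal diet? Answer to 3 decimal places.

0.154 per min

The zero-one rule: include fledglings iff E₂/h₂ > λE₁/(1+λh₁). Equality gives the switch point.
λE₁h₂ = E₂ + λE₂h₁ ⇒ λ = E₂/(E₁h₂ − E₂h₁) = 163/(1352 − 295) = 0.1542 per min.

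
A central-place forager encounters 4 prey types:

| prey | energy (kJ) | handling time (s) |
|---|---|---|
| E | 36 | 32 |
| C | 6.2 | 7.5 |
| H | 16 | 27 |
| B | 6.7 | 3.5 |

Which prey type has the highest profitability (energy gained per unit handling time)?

B

In descending order of E/h:
B: 6.7/3.5 = 1.91 kJ/s
E: 36/32 = 1.12 kJ/s
C: 6.2/7.5 = 0.827 kJ/s
H: 16/27 = 0.593 kJ/s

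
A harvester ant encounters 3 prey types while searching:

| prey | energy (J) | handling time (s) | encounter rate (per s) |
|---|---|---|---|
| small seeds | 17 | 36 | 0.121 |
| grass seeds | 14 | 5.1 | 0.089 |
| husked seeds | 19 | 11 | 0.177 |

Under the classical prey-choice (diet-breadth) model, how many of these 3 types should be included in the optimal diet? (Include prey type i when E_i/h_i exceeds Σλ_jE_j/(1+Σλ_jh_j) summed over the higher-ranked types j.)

2

E/h in descending order: grass seeds 2.75, husked seeds 1.73, small seeds 0.472 J/s. The optimal diet is the largest prefix of this list for which every included type satisfies E_i/h_i > R on the types above it.
Rate on top 1: 0.857. husked seeds: 1.73 > 0.857 → include.
Rate on top 2: 1.355. small seeds: 0.472 < 1.355 → exclude; stop.
Optimal diet: grass seeds, husked seeds — 2 of 3 types.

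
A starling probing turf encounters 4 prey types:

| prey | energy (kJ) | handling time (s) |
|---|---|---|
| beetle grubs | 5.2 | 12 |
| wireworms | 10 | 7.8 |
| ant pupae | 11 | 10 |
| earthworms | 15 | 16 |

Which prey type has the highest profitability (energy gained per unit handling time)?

wireworms

In descending order of E/h:
wireworms: 10/7.8 = 1.28 kJ/s
ant pupae: 11/10 = 1.1 kJ/s
earthworms: 15/16 = 0.938 kJ/s
beetle grubs: 5.2/12 = 0.433 kJ/s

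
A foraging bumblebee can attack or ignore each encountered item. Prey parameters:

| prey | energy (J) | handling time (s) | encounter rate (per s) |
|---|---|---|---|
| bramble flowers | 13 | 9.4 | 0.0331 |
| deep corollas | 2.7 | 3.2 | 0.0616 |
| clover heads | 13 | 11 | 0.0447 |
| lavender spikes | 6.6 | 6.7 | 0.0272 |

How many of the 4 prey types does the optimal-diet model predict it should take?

4

Profitabilities (E/h, J/s): bramble flowers 1.38, clover heads 1.18, lavender spikes 0.985, deep corollas 0.844. Add prey in this order while the next type's profitability exceeds the intake rate on those already taken.
Rate on top 1: 0.3282. clover heads: 1.18 > 0.3282 → include.
Rate on top 2: 0.561. lavender spikes: 0.985 > 0.561 → include.
Rate on top 3: 0.5999. deep corollas: 0.844 > 0.5999 → include.
Optimal diet: bramble flowers, clover heads, lavender spikes, deep corollas — 4 of 4 types.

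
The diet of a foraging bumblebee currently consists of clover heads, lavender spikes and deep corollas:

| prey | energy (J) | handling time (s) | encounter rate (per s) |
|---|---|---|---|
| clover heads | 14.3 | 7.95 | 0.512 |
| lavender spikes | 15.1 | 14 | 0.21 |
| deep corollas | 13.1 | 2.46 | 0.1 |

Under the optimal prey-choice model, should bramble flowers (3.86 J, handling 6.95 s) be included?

No

On clover heads, lavender spikes and deep corollas alone, R = ΣλE/(1+Σλh) = 11.8/8.256 = 1.43 J/s.
bramble flowers: E/h = 3.86/6.95 = 0.5554 J/s.
Since 0.5554 < R, time spent handling bramble flowers is better spent searching.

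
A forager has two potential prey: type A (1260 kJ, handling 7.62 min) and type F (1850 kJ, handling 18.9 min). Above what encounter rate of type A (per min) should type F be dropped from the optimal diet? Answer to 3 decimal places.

Drop type F once their profitability E₂/h₂ falls below the rate achievable on type A alone: E₂/h₂ = λE₁/(1 + λh₁).
Solve for λ: λE₁h₂ = E₂(1 + λh₁) → λ(E₁h₂ − E₂h₁) = E₂ → λ = E₂/(E₁h₂ − E₂h₁).
λ = 1850/(1260×18.9 − 1850×7.62) = 1850/9717 = 0.1904 per min.

0.190 per min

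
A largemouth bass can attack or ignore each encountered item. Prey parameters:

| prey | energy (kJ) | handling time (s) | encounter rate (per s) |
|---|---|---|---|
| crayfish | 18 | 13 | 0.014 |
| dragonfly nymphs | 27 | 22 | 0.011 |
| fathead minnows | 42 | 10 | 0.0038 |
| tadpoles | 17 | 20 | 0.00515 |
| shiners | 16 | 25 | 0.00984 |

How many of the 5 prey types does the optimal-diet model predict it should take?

Profitabilities (E/h, kJ/s): fathead minnows 4.2, crayfish 1.38, dragonfly nymphs 1.23, tadpoles 0.85, shiners 0.64. Add prey in this order while the next type's profitability exceeds the intake rate on those already taken.
Rate on top 1: 0.1538. crayfish: 1.38 > 0.1538 → include.
Rate on top 2: 0.3374. dragonfly nymphs: 1.23 > 0.3374 → include.
Rate on top 3: 0.4847. tadpoles: 0.85 > 0.4847 → include.
Rate on top 4: 0.5087. shiners: 0.64 > 0.5087 → include.
Optimal diet: fathead minnows, crayfish, dragonfly nymphs, tadpoles, shiners — 5 of 5 types.

5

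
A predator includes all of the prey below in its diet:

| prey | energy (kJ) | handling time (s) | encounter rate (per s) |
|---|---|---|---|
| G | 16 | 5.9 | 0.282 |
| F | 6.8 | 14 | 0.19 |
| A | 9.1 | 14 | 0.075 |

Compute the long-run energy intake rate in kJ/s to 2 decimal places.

1.02 kJ/s

R = (0.282×16 + 0.19×6.8 + 0.075×9.1) / (1 + 0.282×5.9 + 0.19×14 + 0.075×14) = 6.486/6.374 = 1.018 kJ/s.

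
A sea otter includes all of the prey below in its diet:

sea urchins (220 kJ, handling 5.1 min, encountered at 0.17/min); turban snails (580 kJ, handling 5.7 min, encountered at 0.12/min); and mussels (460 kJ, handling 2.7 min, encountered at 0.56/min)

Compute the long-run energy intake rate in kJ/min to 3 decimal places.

89.737 kJ/min

R = Σλ_iE_i / (1 + Σλ_ih_i)
Numerator: 0.17×220 + 0.12×580 + 0.56×460 = 364.6
Denominator: 1 + 0.17×5.1 + 0.12×5.7 + 0.56×2.7 = 4.063
R = 364.6/4.063 = 89.74 kJ/min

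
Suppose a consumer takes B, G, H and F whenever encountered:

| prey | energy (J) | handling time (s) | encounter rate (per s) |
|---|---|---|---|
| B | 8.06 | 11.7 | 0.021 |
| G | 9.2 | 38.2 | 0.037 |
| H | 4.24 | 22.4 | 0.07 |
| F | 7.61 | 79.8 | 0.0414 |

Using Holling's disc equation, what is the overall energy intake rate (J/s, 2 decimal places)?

0.15 J/s

R = (0.021×8.06 + 0.037×9.2 + 0.07×4.24 + 0.0414×7.61) / (1 + 0.021×11.7 + 0.037×38.2 + 0.07×22.4 + 0.0414×79.8) = 1.122/7.531 = 0.1489 J/s.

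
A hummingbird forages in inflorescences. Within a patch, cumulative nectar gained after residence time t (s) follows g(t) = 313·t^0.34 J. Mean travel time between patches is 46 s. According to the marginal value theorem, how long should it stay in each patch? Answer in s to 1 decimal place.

Optimal t* satisfies g'(t*) = g(t*)/(T + t*).
g'(t) = 0.34·313·t^-0.66. Setting 0.34·313·t^-0.66 = 313·t^0.34/(46+t) gives 0.34(46+t) = t, so 0.66·t = 0.34×46.
t* = 0.34×46/0.66 = 23.7 s.

23.7 s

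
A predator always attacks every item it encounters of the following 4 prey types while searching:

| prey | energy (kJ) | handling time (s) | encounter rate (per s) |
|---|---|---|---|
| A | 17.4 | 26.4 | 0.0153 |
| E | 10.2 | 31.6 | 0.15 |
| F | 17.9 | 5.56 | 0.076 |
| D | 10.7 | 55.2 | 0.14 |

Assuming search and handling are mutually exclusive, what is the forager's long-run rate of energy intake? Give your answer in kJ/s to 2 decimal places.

0.33 kJ/s

R = Σλ_iE_i / (1 + Σλ_ih_i)
Numerator: 0.0153×17.4 + 0.15×10.2 + 0.076×17.9 + 0.14×10.7 = 4.655
Denominator: 1 + 0.0153×26.4 + 0.15×31.6 + 0.076×5.56 + 0.14×55.2 = 14.29
R = 4.655/14.29 = 0.3256 kJ/s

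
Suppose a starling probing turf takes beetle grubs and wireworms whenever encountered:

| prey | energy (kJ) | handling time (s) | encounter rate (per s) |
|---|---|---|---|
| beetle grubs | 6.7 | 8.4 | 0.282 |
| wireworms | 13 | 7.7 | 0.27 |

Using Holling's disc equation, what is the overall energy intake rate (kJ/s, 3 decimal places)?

0.991 kJ/s

R = (0.282×6.7 + 0.27×13) / (1 + 0.282×8.4 + 0.27×7.7) = 5.399/5.448 = 0.9911 kJ/s.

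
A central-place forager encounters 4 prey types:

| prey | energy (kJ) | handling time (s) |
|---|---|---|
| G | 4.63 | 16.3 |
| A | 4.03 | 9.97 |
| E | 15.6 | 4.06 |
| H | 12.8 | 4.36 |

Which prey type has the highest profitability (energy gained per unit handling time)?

Profitability E/h (kJ/s): G = 4.63/16.3 = 0.284, A = 4.03/9.97 = 0.404, E = 15.6/4.06 = 3.84, H = 12.8/4.36 = 2.94.
Ranked: E > H > A > G.

E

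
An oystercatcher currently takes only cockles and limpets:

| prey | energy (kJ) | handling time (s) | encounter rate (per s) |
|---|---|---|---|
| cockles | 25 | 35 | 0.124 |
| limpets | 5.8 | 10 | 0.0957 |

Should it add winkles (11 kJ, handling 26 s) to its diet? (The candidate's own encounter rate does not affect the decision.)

No

Current rate: (0.124×25 + 0.0957×5.8)/(1 + 0.124×35 + 0.0957×10) = 0.5804 kJ/s.
winkles: E/h = 11/26 = 0.4231 kJ/s.
0.4231 < 0.5804, so adding winkles would lower the average — exclude it.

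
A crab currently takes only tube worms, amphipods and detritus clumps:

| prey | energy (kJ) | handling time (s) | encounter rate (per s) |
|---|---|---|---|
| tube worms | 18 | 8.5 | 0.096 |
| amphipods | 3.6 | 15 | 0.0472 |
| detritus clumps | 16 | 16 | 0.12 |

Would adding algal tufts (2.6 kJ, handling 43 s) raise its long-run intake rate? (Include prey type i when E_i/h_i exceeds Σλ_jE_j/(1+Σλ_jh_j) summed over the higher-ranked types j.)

Intake rate on the current diet: R = (0.096×18 + 0.0472×3.6 + 0.12×16) / (1 + 0.096×8.5 + 0.0472×15 + 0.12×16) = 3.818/4.444 = 0.8591 kJ/s.
algal tufts: E/h = 2.6/43 = 0.06047 kJ/s.
Since 0.06047 < R, time spent handling algal tufts is better spent searching.

No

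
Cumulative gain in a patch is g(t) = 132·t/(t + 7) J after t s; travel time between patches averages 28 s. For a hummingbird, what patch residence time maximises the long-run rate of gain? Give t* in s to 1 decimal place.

14.0 s

Maximise g(t)/(T+t): set derivative to zero → g'(t)(T+t) = g(t).
g'(t) = 132·7/(t + 7)². Setting 132·7/(t+7)² = 132t/[(t+7)(28+t)] gives 7(28+t) = t(t+7), so t² = 7×28 = 196.
t* = √196 = 14 s.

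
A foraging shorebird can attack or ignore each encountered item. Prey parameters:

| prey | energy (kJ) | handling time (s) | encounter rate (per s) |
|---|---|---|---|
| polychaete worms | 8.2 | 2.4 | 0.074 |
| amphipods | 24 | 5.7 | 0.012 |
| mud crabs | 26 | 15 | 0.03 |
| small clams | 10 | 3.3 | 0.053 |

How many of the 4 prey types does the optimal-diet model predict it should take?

4

Profitabilities (E/h, kJ/s): amphipods 4.21, polychaete worms 3.42, small clams 3.03, mud crabs 1.73. Add prey in this order while the next type's profitability exceeds the intake rate on those already taken.
Rate on top 1: 0.2696. polychaete worms: 3.42 > 0.2696 → include.
Rate on top 2: 0.7181. small clams: 3.03 > 0.7181 → include.
Rate on top 3: 1.003. mud crabs: 1.73 > 1.003 → include.
Optimal diet: amphipods, polychaete worms, small clams, mud crabs — 4 of 4 types.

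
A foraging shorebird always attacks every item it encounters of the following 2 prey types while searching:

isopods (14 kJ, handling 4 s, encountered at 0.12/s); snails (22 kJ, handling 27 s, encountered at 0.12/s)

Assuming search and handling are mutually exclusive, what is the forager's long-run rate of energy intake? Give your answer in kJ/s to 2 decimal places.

R = (0.12×14 + 0.12×22) / (1 + 0.12×4 + 0.12×27) = 4.32/4.72 = 0.9153 kJ/s.

0.92 kJ/s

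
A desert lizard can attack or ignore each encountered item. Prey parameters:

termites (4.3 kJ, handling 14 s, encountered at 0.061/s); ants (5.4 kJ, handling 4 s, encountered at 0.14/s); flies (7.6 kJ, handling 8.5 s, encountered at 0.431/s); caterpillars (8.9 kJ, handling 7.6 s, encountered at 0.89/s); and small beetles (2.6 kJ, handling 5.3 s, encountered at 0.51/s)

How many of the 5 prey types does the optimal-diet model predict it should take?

Rank by E/h (kJ/s): ants 1.35, caterpillars 1.17, flies 0.894, small beetles 0.491, termites 0.307. Include each in turn until the next type's E/h falls below the running intake rate.
Rate on top 1: 0.4846. caterpillars: 1.17 > 0.4846 → include.
Rate on top 2: 1.042. flies: 0.894 < 1.042 → exclude; stop.
Optimal diet: ants, caterpillars — 2 of 5 types.

2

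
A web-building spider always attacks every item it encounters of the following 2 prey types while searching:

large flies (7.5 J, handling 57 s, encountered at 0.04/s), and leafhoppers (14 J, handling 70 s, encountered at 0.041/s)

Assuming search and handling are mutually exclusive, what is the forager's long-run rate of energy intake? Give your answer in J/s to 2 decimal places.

0.14 J/s

R = Σλ_iE_i / (1 + Σλ_ih_i)
Numerator: 0.04×7.5 + 0.041×14 = 0.874
Denominator: 1 + 0.04×57 + 0.041×70 = 6.15
R = 0.874/6.15 = 0.1421 J/s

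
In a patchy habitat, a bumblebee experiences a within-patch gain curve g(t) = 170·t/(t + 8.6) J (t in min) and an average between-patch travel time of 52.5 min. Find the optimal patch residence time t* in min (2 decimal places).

Optimal t* satisfies g'(t*) = g(t*)/(T + t*).
g'(t) = 170·8.6/(t + 8.6)². Setting 170·8.6/(t+8.6)² = 170t/[(t+8.6)(52.5+t)] gives 8.6(52.5+t) = t(t+8.6), so t² = 8.6×52.5 = 451.5.
t* = √451.5 = 21.25 min.

21.25 min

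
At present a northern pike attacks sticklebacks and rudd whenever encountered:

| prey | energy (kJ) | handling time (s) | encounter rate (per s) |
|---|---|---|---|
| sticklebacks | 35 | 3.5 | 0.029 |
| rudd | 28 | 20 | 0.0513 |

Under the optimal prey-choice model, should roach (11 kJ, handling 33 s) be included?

No

On sticklebacks and rudd alone, R = ΣλE/(1+Σλh) = 2.451/2.127 = 1.152 kJ/s.
Profitability of roach: 11/33 = 0.3333 kJ/s.
Since 0.3333 < R, time spent handling roach is better spent searching.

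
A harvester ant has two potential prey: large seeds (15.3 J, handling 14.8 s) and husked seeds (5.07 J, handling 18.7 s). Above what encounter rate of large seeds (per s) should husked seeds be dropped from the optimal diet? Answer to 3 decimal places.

0.024 per s

Drop husked seeds once their profitability E₂/h₂ falls below the rate achievable on large seeds alone: E₂/h₂ = λE₁/(1 + λh₁).
Solve for λ: λE₁h₂ = E₂(1 + λh₁) → λ(E₁h₂ − E₂h₁) = E₂ → λ = E₂/(E₁h₂ − E₂h₁).
λ = 5.07/(15.3×18.7 − 5.07×14.8) = 5.07/211.1 = 0.02402 per s.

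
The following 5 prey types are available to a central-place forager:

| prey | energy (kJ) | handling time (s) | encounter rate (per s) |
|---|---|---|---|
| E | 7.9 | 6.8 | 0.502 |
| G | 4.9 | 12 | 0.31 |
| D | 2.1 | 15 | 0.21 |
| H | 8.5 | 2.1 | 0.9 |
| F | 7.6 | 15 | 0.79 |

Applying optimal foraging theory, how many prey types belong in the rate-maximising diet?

Profitabilities (E/h, kJ/s): H 4.05, E 1.16, F 0.507, G 0.408, D 0.14. Add prey in this order while the next type's profitability exceeds the intake rate on those already taken.
Rate on top 1: 2.647. E: 1.16 < 2.647 → exclude; stop.
Optimal diet: H — 1 of 5 types.

1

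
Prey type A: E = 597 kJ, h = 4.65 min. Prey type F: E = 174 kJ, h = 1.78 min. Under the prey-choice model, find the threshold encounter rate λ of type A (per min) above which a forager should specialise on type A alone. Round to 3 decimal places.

0.686 per min

Drop type F once their profitability E₂/h₂ falls below the rate achievable on type A alone: E₂/h₂ = λE₁/(1 + λh₁).
Solve for λ: λE₁h₂ = E₂(1 + λh₁) → λ(E₁h₂ − E₂h₁) = E₂ → λ = E₂/(E₁h₂ − E₂h₁).
λ = 174/(597×1.78 − 174×4.65) = 174/253.6 = 0.6862 per min.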